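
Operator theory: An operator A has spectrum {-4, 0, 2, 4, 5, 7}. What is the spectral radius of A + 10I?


Spectrum of A + 10I = {6, 10, 12, 14, 15, 17}
Spectral radius = max |lambda| over the shifted spectrum
= max(6, 10, 12, 14, 15, 17) = 17

17


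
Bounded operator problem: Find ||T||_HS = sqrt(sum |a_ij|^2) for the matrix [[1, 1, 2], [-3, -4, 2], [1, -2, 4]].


The Hilbert-Schmidt norm is sqrt(sum of squares of all entries).
Sum of squares = 1^2 + 1^2 + 2^2 + (-3)^2 + (-4)^2 + 2^2 + 1^2 + (-2)^2 + 4^2
= 1 + 1 + 4 + 9 + 16 + 4 + 1 + 4 + 16 = 56
||T||_HS = sqrt(56) = 7.4833

7.4833


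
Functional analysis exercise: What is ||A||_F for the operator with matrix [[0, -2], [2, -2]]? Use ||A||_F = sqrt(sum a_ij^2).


||A||_F^2 = sum a_ij^2
= 0^2 + (-2)^2 + 2^2 + (-2)^2
= 0 + 4 + 4 + 4 = 12
||A||_F = sqrt(12) = 3.4641

3.4641


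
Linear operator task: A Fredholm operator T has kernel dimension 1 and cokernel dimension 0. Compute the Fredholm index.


The Fredholm index is defined as ind(T) = dim(ker T) - dim(coker T)
= 1 - 0
= 1

1


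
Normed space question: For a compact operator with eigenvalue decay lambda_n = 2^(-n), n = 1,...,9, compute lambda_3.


The eigenvalue formula gives lambda_3 = 1/2^3
= 1/8
= 0.1250

0.1250


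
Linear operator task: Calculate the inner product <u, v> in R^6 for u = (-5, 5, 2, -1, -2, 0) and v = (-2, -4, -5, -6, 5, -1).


Computing the standard inner product <u, v> = sum u_i * v_i
= -5*-2 + 5*-4 + 2*-5 + -1*-6 + -2*5 + 0*-1
= 10 + -20 + -10 + 6 + -10 + 0
= -24

-24


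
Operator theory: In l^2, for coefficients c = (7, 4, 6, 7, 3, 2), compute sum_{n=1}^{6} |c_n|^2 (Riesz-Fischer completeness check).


sum |c_n|^2 = 7^2 + 4^2 + 6^2 + 7^2 + 3^2 + 2^2
= 49 + 16 + 36 + 49 + 9 + 4
= 163

163


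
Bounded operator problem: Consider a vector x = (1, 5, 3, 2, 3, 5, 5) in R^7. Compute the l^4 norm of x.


The l^4 norm = (sum |x_i|^4)^(1/4)
Sum of 4th powers = 1 + 625 + 81 + 16 + 81 + 625 + 625 = 2054
||x||_4 = (2054)^(1/4) = 6.7321

6.7321


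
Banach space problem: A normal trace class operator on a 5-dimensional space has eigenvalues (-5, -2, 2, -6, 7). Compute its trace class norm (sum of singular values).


For a normal operator, singular values equal |eigenvalues|.
Trace norm = sum |lambda_i| = 5 + 2 + 2 + 6 + 7
= 22

22


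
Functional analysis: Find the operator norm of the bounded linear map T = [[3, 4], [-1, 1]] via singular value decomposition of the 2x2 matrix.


A^T A = [[10, 11], [11, 17]]
trace(A^T A) = 27, det(A^T A) = 49
discriminant = 27^2 - 4*49 = 533
Largest eigenvalue of A^T A = (trace + sqrt(disc))/2 = 25.0434
||T|| = sqrt(25.0434) = 5.0043

5.0043


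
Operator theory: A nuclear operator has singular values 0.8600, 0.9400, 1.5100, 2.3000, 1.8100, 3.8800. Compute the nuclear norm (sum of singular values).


The nuclear norm is the sum of all singular values.
||T||_1 = 0.8600 + 0.9400 + 1.5100 + 2.3000 + 1.8100 + 3.8800
= 11.3000

11.3000


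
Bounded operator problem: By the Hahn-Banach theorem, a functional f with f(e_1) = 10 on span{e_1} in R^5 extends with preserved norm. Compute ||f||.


The norm of f is given by ||f|| = sup_{||x||=1} |f(x)|.
On span{e_1}, ||e_1|| = 1, so ||f|| = |f(e_1)| / ||e_1||
= |10| / 1 = 10.0000

10.0000


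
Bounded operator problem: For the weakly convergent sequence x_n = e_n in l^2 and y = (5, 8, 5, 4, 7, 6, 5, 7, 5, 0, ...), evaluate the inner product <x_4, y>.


x_4 = e_4 is the standard basis vector with 1 in position 4.
<x_4, y> = y_4 = 4
As n -> infinity, <x_n, y> -> 0, confirming weak convergence of (x_n) to 0.

4


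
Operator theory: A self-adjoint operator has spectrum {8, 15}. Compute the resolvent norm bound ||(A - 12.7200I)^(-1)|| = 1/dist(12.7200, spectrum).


dist(12.7200, {8, 15}) = min(|12.7200 - 8|, |12.7200 - 15|)
= min(4.7200, 2.2800) = 2.2800
Resolvent bound = 1/2.2800 = 0.4386

0.4386


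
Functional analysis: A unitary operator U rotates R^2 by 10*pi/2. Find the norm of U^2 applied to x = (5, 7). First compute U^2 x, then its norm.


U is a rotation by theta = 10*pi/2
U^2 = rotation by 2*theta = 20*pi/2 = 0*pi/2 (mod 2*pi)
cos(0*pi/2) = 1.0000, sin(0*pi/2) = 0.0000
U^2 x = (1.0000 * 5 - 0.0000 * 7, 0.0000 * 5 + 1.0000 * 7)
= (5.0000, 7.0000)
||U^2 x|| = sqrt(5.0000^2 + 7.0000^2) = sqrt(74.0000) = 8.6023

8.6023


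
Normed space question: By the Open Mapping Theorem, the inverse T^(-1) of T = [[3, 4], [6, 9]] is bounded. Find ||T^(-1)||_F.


det(T) = 3*9 - 4*6 = 3
T^(-1) = (1/3) * [[9, -4], [-6, 3]] = [[3.0000, -1.3333], [-2.0000, 1.0000]]
||T^(-1)||_F^2 = 3.0000^2 + (-1.3333)^2 + (-2.0000)^2 + 1.0000^2 = 15.7778
||T^(-1)||_F = sqrt(15.7778) = 3.9721

3.9721


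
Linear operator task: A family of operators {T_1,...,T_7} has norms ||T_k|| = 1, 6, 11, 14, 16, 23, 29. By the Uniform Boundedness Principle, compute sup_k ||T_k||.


By the Uniform Boundedness Principle, the supremum of norms is finite.
sup_k ||T_k|| = max(1, 6, 11, 14, 16, 23, 29) = 29

29


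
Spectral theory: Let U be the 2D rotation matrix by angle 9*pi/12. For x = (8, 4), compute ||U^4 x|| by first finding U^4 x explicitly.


U is a rotation by theta = 9*pi/12
U^4 = rotation by 4*theta = 36*pi/12 = 12*pi/12 (mod 2*pi)
cos(12*pi/12) = -1.0000, sin(12*pi/12) = 0.0000
U^4 x = (-1.0000 * 8 - 0.0000 * 4, 0.0000 * 8 + -1.0000 * 4)
= (-8.0000, -4.0000)
||U^4 x|| = sqrt((-8.0000)^2 + (-4.0000)^2) = sqrt(80.0000) = 8.9443

8.9443


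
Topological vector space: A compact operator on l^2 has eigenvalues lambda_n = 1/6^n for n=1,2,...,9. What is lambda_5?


The eigenvalue formula gives lambda_5 = 1/6^5
= 1/7776
= 1.2860e-04

1.2860e-04


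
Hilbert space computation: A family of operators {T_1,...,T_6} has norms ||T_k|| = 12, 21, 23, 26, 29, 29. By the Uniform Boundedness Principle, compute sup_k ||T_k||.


By the Uniform Boundedness Principle, the supremum of norms is finite.
sup_k ||T_k|| = max(12, 21, 23, 26, 29, 29) = 29

29


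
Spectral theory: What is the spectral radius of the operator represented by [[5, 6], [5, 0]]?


For a 2x2 matrix, eigenvalues satisfy lambda^2 - (trace)*lambda + det = 0
trace = 5 + 0 = 5
det = 5*0 - 6*5 = -30
discriminant = 5^2 - 4*(-30) = 145
spectral radius = max |eigenvalue| = 8.5208

8.5208


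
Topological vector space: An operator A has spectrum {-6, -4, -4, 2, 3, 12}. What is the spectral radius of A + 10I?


Spectrum of A + 10I = {4, 6, 6, 12, 13, 22}
Spectral radius = max |lambda| over the shifted spectrum
= max(4, 6, 6, 12, 13, 22) = 22

22


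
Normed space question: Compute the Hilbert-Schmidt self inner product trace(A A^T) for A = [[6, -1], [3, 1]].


trace(A * A^T) = sum of squares of all entries
= 6^2 + (-1)^2 + 3^2 + 1^2
= 36 + 1 + 9 + 1
= 47

47


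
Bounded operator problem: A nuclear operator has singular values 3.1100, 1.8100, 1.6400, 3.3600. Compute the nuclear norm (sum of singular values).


The nuclear norm is the sum of all singular values.
||T||_1 = 3.1100 + 1.8100 + 1.6400 + 3.3600
= 9.9200

9.9200


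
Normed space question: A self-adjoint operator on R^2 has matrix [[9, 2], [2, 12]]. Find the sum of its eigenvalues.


For a self-adjoint (symmetric) matrix, the eigenvalues are real.
The sum of eigenvalues equals the trace of the matrix.
trace = 9 + 12 = 21

21


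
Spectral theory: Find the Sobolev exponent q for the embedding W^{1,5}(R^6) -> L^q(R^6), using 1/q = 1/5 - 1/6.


Using the Sobolev embedding formula: 1/q = 1/p - k/n
1/q = 1/5 - 1/6 = 1/30
q = 1/(1/30) = 30

30.0000


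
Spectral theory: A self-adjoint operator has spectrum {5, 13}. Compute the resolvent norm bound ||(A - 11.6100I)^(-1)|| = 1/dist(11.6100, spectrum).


dist(11.6100, {5, 13}) = min(|11.6100 - 5|, |11.6100 - 13|)
= min(6.6100, 1.3900) = 1.3900
Resolvent bound = 1/1.3900 = 0.7194

0.7194


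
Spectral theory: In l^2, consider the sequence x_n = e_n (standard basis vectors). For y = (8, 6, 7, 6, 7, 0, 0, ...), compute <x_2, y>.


x_2 = e_2 is the standard basis vector with 1 in position 2.
<x_2, y> = y_2 = 6
As n -> infinity, <x_n, y> -> 0, confirming weak convergence of (x_n) to 0.

6


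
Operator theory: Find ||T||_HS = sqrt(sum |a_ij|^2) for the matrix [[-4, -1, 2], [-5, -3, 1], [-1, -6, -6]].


The Hilbert-Schmidt norm is sqrt(sum of squares of all entries).
Sum of squares = (-4)^2 + (-1)^2 + 2^2 + (-5)^2 + (-3)^2 + 1^2 + (-1)^2 + (-6)^2 + (-6)^2
= 16 + 1 + 4 + 25 + 9 + 1 + 1 + 36 + 36 = 129
||T||_HS = sqrt(129) = 11.3578

11.3578


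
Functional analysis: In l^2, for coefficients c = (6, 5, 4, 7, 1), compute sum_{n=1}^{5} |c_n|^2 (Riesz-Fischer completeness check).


sum |c_n|^2 = 6^2 + 5^2 + 4^2 + 7^2 + 1^2
= 36 + 25 + 16 + 49 + 1
= 127

127


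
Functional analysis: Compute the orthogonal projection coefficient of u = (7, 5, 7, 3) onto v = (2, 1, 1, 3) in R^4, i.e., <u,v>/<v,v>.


Computing <u,v> = 7*2 + 5*1 + 7*1 + 3*3 = 35
Computing <v,v> = 2^2 + 1^2 + 1^2 + 3^2 = 15
Projection coefficient = 35/15 = 2.3333

2.3333


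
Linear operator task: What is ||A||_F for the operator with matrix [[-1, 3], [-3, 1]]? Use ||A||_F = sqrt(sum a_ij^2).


||A||_F^2 = sum a_ij^2
= (-1)^2 + 3^2 + (-3)^2 + 1^2
= 1 + 9 + 9 + 1 = 20
||A||_F = sqrt(20) = 4.4721

4.4721


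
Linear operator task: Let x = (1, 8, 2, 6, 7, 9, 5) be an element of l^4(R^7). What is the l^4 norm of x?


The l^4 norm = (sum |x_i|^4)^(1/4)
Sum of 4th powers = 1 + 4096 + 16 + 1296 + 2401 + 6561 + 625 = 14996
||x||_4 = (14996)^(1/4) = 11.0661

11.0661


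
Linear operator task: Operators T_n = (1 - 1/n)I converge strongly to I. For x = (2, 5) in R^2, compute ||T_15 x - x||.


T_15 x - x = (1 - 1/15)x - x = -x/15
||x|| = sqrt(29) = 5.3852
||T_15 x - x|| = ||x||/15 = 5.3852/15 = 0.3590

0.3590


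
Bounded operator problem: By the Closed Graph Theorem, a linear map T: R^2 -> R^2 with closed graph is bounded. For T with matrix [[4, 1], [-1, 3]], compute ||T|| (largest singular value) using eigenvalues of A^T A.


A^T A = [[17, 1], [1, 10]]
trace(A^T A) = 27, det(A^T A) = 169
discriminant = 27^2 - 4*169 = 53
Largest eigenvalue of A^T A = (trace + sqrt(disc))/2 = 17.1401
||T|| = sqrt(17.1401) = 4.1401

4.1401


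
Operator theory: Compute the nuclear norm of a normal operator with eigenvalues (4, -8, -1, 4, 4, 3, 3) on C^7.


For a normal operator, singular values equal |eigenvalues|.
Trace norm = sum |lambda_i| = 4 + 8 + 1 + 4 + 4 + 3 + 3
= 27

27


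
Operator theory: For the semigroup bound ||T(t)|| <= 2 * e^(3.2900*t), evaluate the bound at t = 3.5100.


||T(3.5100)|| <= 2 * exp(3.2900 * 3.5100)
= 2 * exp(11.5479)
= 2 * 103559.3337
= 207118.6674

207118.6674


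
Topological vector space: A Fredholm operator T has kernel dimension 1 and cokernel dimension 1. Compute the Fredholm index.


The Fredholm index is defined as ind(T) = dim(ker T) - dim(coker T)
= 1 - 1
= 0

0


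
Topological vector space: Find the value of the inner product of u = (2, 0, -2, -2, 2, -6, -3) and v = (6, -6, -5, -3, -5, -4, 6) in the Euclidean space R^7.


Computing the standard inner product <u, v> = sum u_i * v_i
= 2*6 + 0*-6 + -2*-5 + -2*-3 + 2*-5 + -6*-4 + -3*6
= 12 + 0 + 10 + 6 + -10 + 24 + -18
= 24

24


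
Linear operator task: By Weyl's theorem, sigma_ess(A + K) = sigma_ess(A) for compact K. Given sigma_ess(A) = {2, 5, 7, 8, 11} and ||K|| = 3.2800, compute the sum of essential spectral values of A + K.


By Weyl's theorem, the essential spectrum is invariant under compact perturbations.
sigma_ess(A + K) = sigma_ess(A) = {2, 5, 7, 8, 11}
Sum = 2 + 5 + 7 + 8 + 11 = 33

33


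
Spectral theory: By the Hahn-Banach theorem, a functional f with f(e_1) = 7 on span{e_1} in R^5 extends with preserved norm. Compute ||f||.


The norm of f is given by ||f|| = sup_{||x||=1} |f(x)|.
On span{e_1}, ||e_1|| = 1, so ||f|| = |f(e_1)| / ||e_1||
= |7| / 1 = 7.0000

7.0000


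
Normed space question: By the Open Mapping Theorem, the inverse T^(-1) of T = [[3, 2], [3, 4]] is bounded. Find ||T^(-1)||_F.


det(T) = 3*4 - 2*3 = 6
T^(-1) = (1/6) * [[4, -2], [-3, 3]] = [[0.6667, -0.3333], [-0.5000, 0.5000]]
||T^(-1)||_F^2 = 0.6667^2 + (-0.3333)^2 + (-0.5000)^2 + 0.5000^2 = 1.0556
||T^(-1)||_F = sqrt(1.0556) = 1.0274

1.0274


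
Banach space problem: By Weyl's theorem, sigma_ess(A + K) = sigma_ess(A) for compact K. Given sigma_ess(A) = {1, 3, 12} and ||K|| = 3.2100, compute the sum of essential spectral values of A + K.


By Weyl's theorem, the essential spectrum is invariant under compact perturbations.
sigma_ess(A + K) = sigma_ess(A) = {1, 3, 12}
Sum = 1 + 3 + 12 = 16

16


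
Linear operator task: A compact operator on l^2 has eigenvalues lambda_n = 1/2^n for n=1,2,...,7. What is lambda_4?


The eigenvalue formula gives lambda_4 = 1/2^4
= 1/16
= 0.0625

0.0625


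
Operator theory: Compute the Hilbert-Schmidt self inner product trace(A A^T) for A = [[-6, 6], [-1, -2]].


trace(A * A^T) = sum of squares of all entries
= (-6)^2 + 6^2 + (-1)^2 + (-2)^2
= 36 + 36 + 1 + 4
= 77

77


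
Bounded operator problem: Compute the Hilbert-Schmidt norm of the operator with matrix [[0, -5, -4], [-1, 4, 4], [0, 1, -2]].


The Hilbert-Schmidt norm is sqrt(sum of squares of all entries).
Sum of squares = 0^2 + (-5)^2 + (-4)^2 + (-1)^2 + 4^2 + 4^2 + 0^2 + 1^2 + (-2)^2
= 0 + 25 + 16 + 1 + 16 + 16 + 0 + 1 + 4 = 79
||T||_HS = sqrt(79) = 8.8882

8.8882


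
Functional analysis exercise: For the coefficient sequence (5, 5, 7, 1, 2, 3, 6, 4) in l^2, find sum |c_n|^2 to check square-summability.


sum |c_n|^2 = 5^2 + 5^2 + 7^2 + 1^2 + 2^2 + 3^2 + 6^2 + 4^2
= 25 + 25 + 49 + 1 + 4 + 9 + 36 + 16
= 165

165


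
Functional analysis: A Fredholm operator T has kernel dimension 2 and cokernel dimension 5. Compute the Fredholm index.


The Fredholm index is defined as ind(T) = dim(ker T) - dim(coker T)
= 2 - 5
= -3

-3


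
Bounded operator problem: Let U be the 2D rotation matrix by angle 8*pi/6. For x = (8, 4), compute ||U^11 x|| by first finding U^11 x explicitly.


U is a rotation by theta = 8*pi/6
U^11 = rotation by 11*theta = 88*pi/6 = 4*pi/6 (mod 2*pi)
cos(4*pi/6) = -0.5000, sin(4*pi/6) = 0.8660
U^11 x = (-0.5000 * 8 - 0.8660 * 4, 0.8660 * 8 + -0.5000 * 4)
= (-7.4641, 4.9282)
||U^11 x|| = sqrt((-7.4641)^2 + 4.9282^2) = sqrt(80.0000) = 8.9443

8.9443


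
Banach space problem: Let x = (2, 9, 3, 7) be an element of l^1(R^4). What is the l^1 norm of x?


The l^1 norm equals the sum of absolute values of all components.
||x||_1 = 2 + 9 + 3 + 7
= 21

21.0000


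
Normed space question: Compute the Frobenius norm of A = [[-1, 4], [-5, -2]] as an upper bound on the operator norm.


||A||_F^2 = sum a_ij^2
= (-1)^2 + 4^2 + (-5)^2 + (-2)^2
= 1 + 16 + 25 + 4 = 46
||A||_F = sqrt(46) = 6.7823

6.7823


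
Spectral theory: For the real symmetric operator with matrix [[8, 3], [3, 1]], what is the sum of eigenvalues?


For a self-adjoint (symmetric) matrix, the eigenvalues are real.
The sum of eigenvalues equals the trace of the matrix.
trace = 8 + 1 = 9

9


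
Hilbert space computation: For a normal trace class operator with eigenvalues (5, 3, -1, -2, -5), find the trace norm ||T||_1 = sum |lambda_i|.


For a normal operator, singular values equal |eigenvalues|.
Trace norm = sum |lambda_i| = 5 + 3 + 1 + 2 + 5
= 16

16


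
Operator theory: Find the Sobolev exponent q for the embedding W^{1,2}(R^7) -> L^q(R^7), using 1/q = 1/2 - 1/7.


Using the Sobolev embedding formula: 1/q = 1/p - k/n
1/q = 1/2 - 1/7 = 5/14
q = 1/(5/14) = 14/5 = 2.8000

2.8000


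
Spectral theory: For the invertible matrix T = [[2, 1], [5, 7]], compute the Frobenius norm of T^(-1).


det(T) = 2*7 - 1*5 = 9
T^(-1) = (1/9) * [[7, -1], [-5, 2]] = [[0.7778, -0.1111], [-0.5556, 0.2222]]
||T^(-1)||_F^2 = 0.7778^2 + (-0.1111)^2 + (-0.5556)^2 + 0.2222^2 = 0.9753
||T^(-1)||_F = sqrt(0.9753) = 0.9876

0.9876


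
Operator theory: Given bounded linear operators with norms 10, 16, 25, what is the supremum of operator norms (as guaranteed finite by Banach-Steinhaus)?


By the Uniform Boundedness Principle, the supremum of norms is finite.
sup_k ||T_k|| = max(10, 16, 25) = 25

25


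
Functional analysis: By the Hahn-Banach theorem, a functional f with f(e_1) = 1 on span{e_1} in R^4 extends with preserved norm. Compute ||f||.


The norm of f is given by ||f|| = sup_{||x||=1} |f(x)|.
On span{e_1}, ||e_1|| = 1, so ||f|| = |f(e_1)| / ||e_1||
= |1| / 1 = 1.0000

1.0000


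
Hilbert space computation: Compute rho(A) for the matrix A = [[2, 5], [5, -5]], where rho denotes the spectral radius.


For a 2x2 matrix, eigenvalues satisfy lambda^2 - (trace)*lambda + det = 0
trace = 2 + -5 = -3
det = 2*-5 - 5*5 = -35
discriminant = (-3)^2 - 4*(-35) = 149
spectral radius = max |eigenvalue| = 7.6033

7.6033


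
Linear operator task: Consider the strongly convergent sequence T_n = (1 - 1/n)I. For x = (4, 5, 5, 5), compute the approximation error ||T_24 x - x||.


T_24 x - x = (1 - 1/24)x - x = -x/24
||x|| = sqrt(91) = 9.5394
||T_24 x - x|| = ||x||/24 = 9.5394/24 = 0.3975

0.3975


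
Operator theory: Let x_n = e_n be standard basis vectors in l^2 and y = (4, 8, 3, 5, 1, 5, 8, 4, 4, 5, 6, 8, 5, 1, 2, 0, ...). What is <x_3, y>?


x_3 = e_3 is the standard basis vector with 1 in position 3.
<x_3, y> = y_3 = 3
As n -> infinity, <x_n, y> -> 0, confirming weak convergence of (x_n) to 0.

3


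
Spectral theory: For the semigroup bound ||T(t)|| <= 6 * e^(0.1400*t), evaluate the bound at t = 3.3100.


||T(3.3100)|| <= 6 * exp(0.1400 * 3.3100)
= 6 * exp(0.4634)
= 6 * 1.5895
= 9.5368

9.5368


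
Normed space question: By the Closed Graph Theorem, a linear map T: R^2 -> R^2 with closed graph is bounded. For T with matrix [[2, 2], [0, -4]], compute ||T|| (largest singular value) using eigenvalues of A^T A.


A^T A = [[4, 4], [4, 20]]
trace(A^T A) = 24, det(A^T A) = 64
discriminant = 24^2 - 4*64 = 320
Largest eigenvalue of A^T A = (trace + sqrt(disc))/2 = 20.9443
||T|| = sqrt(20.9443) = 4.5765

4.5765


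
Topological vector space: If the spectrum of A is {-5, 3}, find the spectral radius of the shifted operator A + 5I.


Spectrum of A + 5I = {0, 8}
Spectral radius = max |lambda| over the shifted spectrum
= max(0, 8) = 8

8


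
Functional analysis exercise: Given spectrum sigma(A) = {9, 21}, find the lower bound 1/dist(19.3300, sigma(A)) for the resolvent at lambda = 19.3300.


dist(19.3300, {9, 21}) = min(|19.3300 - 9|, |19.3300 - 21|)
= min(10.3300, 1.6700) = 1.6700
Resolvent bound = 1/1.6700 = 0.5988

0.5988


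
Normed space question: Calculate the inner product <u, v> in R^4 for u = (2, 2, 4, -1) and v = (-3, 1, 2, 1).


Computing the standard inner product <u, v> = sum u_i * v_i
= 2*-3 + 2*1 + 4*2 + -1*1
= -6 + 2 + 8 + -1
= 3

3


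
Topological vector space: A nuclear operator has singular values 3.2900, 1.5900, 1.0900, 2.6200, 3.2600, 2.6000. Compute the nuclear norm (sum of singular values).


The nuclear norm is the sum of all singular values.
||T||_1 = 3.2900 + 1.5900 + 1.0900 + 2.6200 + 3.2600 + 2.6000
= 14.4500

14.4500


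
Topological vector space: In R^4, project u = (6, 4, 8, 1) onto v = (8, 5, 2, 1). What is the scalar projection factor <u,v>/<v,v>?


Computing <u,v> = 6*8 + 4*5 + 8*2 + 1*1 = 85
Computing <v,v> = 8^2 + 5^2 + 2^2 + 1^2 = 94
Projection coefficient = 85/94 = 0.9043

0.9043


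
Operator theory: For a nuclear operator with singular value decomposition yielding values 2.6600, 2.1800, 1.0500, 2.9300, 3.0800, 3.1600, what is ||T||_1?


The nuclear norm is the sum of all singular values.
||T||_1 = 2.6600 + 2.1800 + 1.0500 + 2.9300 + 3.0800 + 3.1600
= 15.0600

15.0600


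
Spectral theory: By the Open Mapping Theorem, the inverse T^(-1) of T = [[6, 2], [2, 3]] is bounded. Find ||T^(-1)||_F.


det(T) = 6*3 - 2*2 = 14
T^(-1) = (1/14) * [[3, -2], [-2, 6]] = [[0.2143, -0.1429], [-0.1429, 0.4286]]
||T^(-1)||_F^2 = 0.2143^2 + (-0.1429)^2 + (-0.1429)^2 + 0.4286^2 = 0.2704
||T^(-1)||_F = sqrt(0.2704) = 0.5200

0.5200


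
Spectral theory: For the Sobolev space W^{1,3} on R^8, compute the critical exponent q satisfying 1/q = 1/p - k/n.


Using the Sobolev embedding formula: 1/q = 1/p - k/n
1/q = 1/3 - 1/8 = 5/24
q = 1/(5/24) = 24/5 = 4.8000

4.8000


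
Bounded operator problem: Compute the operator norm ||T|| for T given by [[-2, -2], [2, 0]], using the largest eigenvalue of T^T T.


A^T A = [[8, 4], [4, 4]]
trace(A^T A) = 12, det(A^T A) = 16
discriminant = 12^2 - 4*16 = 80
Largest eigenvalue of A^T A = (trace + sqrt(disc))/2 = 10.4721
||T|| = sqrt(10.4721) = 3.2361

3.2361


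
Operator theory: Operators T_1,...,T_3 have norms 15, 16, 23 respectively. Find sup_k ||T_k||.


By the Uniform Boundedness Principle, the supremum of norms is finite.
sup_k ||T_k|| = max(15, 16, 23) = 23

23


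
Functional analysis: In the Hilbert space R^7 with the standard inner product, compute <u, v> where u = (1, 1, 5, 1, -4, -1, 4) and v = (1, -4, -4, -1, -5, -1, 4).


Computing the standard inner product <u, v> = sum u_i * v_i
= 1*1 + 1*-4 + 5*-4 + 1*-1 + -4*-5 + -1*-1 + 4*4
= 1 + -4 + -20 + -1 + 20 + 1 + 16
= 13

13


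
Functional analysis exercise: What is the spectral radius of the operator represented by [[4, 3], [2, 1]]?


For a 2x2 matrix, eigenvalues satisfy lambda^2 - (trace)*lambda + det = 0
trace = 4 + 1 = 5
det = 4*1 - 3*2 = -2
discriminant = 5^2 - 4*(-2) = 33
spectral radius = max |eigenvalue| = 5.3723

5.3723


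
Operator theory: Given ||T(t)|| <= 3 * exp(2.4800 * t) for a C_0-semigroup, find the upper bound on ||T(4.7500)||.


||T(4.7500)|| <= 3 * exp(2.4800 * 4.7500)
= 3 * exp(11.7800)
= 3 * 130613.7796
= 391841.3387

391841.3387


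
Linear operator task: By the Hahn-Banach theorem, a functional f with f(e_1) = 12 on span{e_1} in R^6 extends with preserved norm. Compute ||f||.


The norm of f is given by ||f|| = sup_{||x||=1} |f(x)|.
On span{e_1}, ||e_1|| = 1, so ||f|| = |f(e_1)| / ||e_1||
= |12| / 1 = 12.0000

12.0000


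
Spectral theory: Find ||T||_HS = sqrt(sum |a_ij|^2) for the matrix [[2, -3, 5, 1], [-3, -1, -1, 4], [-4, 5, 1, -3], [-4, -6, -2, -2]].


The Hilbert-Schmidt norm is sqrt(sum of squares of all entries).
Sum of squares = 2^2 + (-3)^2 + 5^2 + 1^2 + (-3)^2 + (-1)^2 + (-1)^2 + 4^2 + (-4)^2 + 5^2 + 1^2 + (-3)^2 + (-4)^2 + (-6)^2 + (-2)^2 + (-2)^2
= 4 + 9 + 25 + 1 + 9 + 1 + 1 + 16 + 16 + 25 + 1 + 9 + 16 + 36 + 4 + 4 = 177
||T||_HS = sqrt(177) = 13.3041

13.3041


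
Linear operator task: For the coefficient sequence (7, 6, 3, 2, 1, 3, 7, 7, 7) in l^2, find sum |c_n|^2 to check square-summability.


sum |c_n|^2 = 7^2 + 6^2 + 3^2 + 2^2 + 1^2 + 3^2 + 7^2 + 7^2 + 7^2
= 49 + 36 + 9 + 4 + 1 + 9 + 49 + 49 + 49
= 255

255


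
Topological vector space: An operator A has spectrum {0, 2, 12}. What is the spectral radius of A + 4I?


Spectrum of A + 4I = {4, 6, 16}
Spectral radius = max |lambda| over the shifted spectrum
= max(4, 6, 16) = 16

16


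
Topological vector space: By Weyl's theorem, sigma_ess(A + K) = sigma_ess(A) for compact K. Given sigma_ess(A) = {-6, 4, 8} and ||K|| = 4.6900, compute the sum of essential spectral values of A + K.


By Weyl's theorem, the essential spectrum is invariant under compact perturbations.
sigma_ess(A + K) = sigma_ess(A) = {-6, 4, 8}
Sum = -6 + 4 + 8 = 6

6


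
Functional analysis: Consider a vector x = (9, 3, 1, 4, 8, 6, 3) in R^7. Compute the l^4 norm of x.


The l^4 norm = (sum |x_i|^4)^(1/4)
Sum of 4th powers = 6561 + 81 + 1 + 256 + 4096 + 1296 + 81 = 12372
||x||_4 = (12372)^(1/4) = 10.5465

10.5465


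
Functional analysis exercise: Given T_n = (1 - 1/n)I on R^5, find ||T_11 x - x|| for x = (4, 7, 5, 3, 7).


T_11 x - x = (1 - 1/11)x - x = -x/11
||x|| = sqrt(148) = 12.1655
||T_11 x - x|| = ||x||/11 = 12.1655/11 = 1.1060

1.1060


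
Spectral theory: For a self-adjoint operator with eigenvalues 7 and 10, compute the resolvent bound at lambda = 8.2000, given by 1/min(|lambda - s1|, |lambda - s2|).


dist(8.2000, {7, 10}) = min(|8.2000 - 7|, |8.2000 - 10|)
= min(1.2000, 1.8000) = 1.2000
Resolvent bound = 1/1.2000 = 0.8333

0.8333


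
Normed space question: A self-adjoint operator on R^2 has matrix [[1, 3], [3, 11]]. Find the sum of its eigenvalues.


For a self-adjoint (symmetric) matrix, the eigenvalues are real.
The sum of eigenvalues equals the trace of the matrix.
trace = 1 + 11 = 12

12


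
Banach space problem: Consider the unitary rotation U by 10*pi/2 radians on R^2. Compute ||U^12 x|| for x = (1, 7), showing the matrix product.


U is a rotation by theta = 10*pi/2
U^12 = rotation by 12*theta = 120*pi/2 = 0*pi/2 (mod 2*pi)
cos(0*pi/2) = 1.0000, sin(0*pi/2) = 0.0000
U^12 x = (1.0000 * 1 - 0.0000 * 7, 0.0000 * 1 + 1.0000 * 7)
= (1.0000, 7.0000)
||U^12 x|| = sqrt(1.0000^2 + 7.0000^2) = sqrt(50.0000) = 7.0711

7.0711


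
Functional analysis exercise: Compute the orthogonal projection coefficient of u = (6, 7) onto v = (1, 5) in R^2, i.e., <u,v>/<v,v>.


Computing <u,v> = 6*1 + 7*5 = 41
Computing <v,v> = 1^2 + 5^2 = 26
Projection coefficient = 41/26 = 1.5769

1.5769


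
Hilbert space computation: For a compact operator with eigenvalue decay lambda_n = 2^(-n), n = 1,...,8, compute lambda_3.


The eigenvalue formula gives lambda_3 = 1/2^3
= 1/8
= 0.1250

0.1250


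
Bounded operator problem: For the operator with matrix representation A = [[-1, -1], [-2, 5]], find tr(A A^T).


trace(A * A^T) = sum of squares of all entries
= (-1)^2 + (-1)^2 + (-2)^2 + 5^2
= 1 + 1 + 4 + 25
= 31

31


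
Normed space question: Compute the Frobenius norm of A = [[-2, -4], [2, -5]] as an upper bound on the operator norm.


||A||_F^2 = sum a_ij^2
= (-2)^2 + (-4)^2 + 2^2 + (-5)^2
= 4 + 16 + 4 + 25 = 49
||A||_F = sqrt(49) = 7.0000

7.0000


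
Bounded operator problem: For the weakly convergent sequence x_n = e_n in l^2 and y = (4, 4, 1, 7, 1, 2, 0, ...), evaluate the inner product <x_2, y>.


x_2 = e_2 is the standard basis vector with 1 in position 2.
<x_2, y> = y_2 = 4
As n -> infinity, <x_n, y> -> 0, confirming weak convergence of (x_n) to 0.

4


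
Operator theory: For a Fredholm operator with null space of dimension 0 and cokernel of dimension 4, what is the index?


The Fredholm index is defined as ind(T) = dim(ker T) - dim(coker T)
= 0 - 4
= -4

-4


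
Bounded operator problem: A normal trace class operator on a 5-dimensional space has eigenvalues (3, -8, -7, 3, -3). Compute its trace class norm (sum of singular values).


For a normal operator, singular values equal |eigenvalues|.
Trace norm = sum |lambda_i| = 3 + 8 + 7 + 3 + 3
= 24

24


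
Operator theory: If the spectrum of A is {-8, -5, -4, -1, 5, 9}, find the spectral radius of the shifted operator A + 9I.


Spectrum of A + 9I = {1, 4, 5, 8, 14, 18}
Spectral radius = max |lambda| over the shifted spectrum
= max(1, 4, 5, 8, 14, 18) = 18

18


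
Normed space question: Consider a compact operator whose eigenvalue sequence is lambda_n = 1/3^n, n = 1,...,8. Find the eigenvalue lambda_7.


The eigenvalue formula gives lambda_7 = 1/3^7
= 1/2187
= 4.5725e-04

4.5725e-04


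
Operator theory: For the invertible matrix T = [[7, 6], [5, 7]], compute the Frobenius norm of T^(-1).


det(T) = 7*7 - 6*5 = 19
T^(-1) = (1/19) * [[7, -6], [-5, 7]] = [[0.3684, -0.3158], [-0.2632, 0.3684]]
||T^(-1)||_F^2 = 0.3684^2 + (-0.3158)^2 + (-0.2632)^2 + 0.3684^2 = 0.4404
||T^(-1)||_F = sqrt(0.4404) = 0.6637

0.6637


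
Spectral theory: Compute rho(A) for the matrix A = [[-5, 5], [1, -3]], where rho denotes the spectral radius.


For a 2x2 matrix, eigenvalues satisfy lambda^2 - (trace)*lambda + det = 0
trace = -5 + -3 = -8
det = -5*-3 - 5*1 = 10
discriminant = (-8)^2 - 4*(10) = 24
spectral radius = max |eigenvalue| = 6.4495

6.4495


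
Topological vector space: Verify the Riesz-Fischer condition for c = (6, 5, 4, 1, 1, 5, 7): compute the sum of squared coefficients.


sum |c_n|^2 = 6^2 + 5^2 + 4^2 + 1^2 + 1^2 + 5^2 + 7^2
= 36 + 25 + 16 + 1 + 1 + 25 + 49
= 153

153


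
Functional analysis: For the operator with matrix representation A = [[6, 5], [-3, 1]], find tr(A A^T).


trace(A * A^T) = sum of squares of all entries
= 6^2 + 5^2 + (-3)^2 + 1^2
= 36 + 25 + 9 + 1
= 71

71


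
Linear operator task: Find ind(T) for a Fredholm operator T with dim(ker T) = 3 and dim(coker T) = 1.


The Fredholm index is defined as ind(T) = dim(ker T) - dim(coker T)
= 3 - 1
= 2

2


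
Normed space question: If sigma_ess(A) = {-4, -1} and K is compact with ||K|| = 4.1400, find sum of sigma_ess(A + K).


By Weyl's theorem, the essential spectrum is invariant under compact perturbations.
sigma_ess(A + K) = sigma_ess(A) = {-4, -1}
Sum = -4 + -1 = -5

-5


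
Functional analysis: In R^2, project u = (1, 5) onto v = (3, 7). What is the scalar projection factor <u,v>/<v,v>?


Computing <u,v> = 1*3 + 5*7 = 38
Computing <v,v> = 3^2 + 7^2 = 58
Projection coefficient = 38/58 = 0.6552

0.6552


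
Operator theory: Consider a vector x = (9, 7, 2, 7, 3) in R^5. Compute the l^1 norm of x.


The l^1 norm equals the sum of absolute values of all components.
||x||_1 = 9 + 7 + 2 + 7 + 3
= 28

28.0000


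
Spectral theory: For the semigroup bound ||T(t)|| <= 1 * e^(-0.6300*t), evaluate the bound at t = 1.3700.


||T(1.3700)|| <= 1 * exp(-0.6300 * 1.3700)
= 1 * exp(-0.8631)
= 1 * 0.4219
= 0.4219

0.4219


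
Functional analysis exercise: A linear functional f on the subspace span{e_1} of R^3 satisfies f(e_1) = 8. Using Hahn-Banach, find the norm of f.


The norm of f is given by ||f|| = sup_{||x||=1} |f(x)|.
On span{e_1}, ||e_1|| = 1, so ||f|| = |f(e_1)| / ||e_1||
= |8| / 1 = 8.0000

8.0000


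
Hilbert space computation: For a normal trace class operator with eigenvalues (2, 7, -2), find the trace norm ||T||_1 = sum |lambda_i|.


For a normal operator, singular values equal |eigenvalues|.
Trace norm = sum |lambda_i| = 2 + 7 + 2
= 11

11


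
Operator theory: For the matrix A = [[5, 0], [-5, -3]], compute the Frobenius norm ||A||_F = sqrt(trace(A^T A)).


||A||_F^2 = sum a_ij^2
= 5^2 + 0^2 + (-5)^2 + (-3)^2
= 25 + 0 + 25 + 9 = 59
||A||_F = sqrt(59) = 7.6811

7.6811


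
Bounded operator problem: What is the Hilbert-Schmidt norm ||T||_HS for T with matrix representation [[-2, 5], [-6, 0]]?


The Hilbert-Schmidt norm is sqrt(sum of squares of all entries).
Sum of squares = (-2)^2 + 5^2 + (-6)^2 + 0^2
= 4 + 25 + 36 + 0 = 65
||T||_HS = sqrt(65) = 8.0623

8.0623


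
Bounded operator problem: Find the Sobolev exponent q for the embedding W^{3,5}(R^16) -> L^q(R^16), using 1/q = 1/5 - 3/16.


Using the Sobolev embedding formula: 1/q = 1/p - k/n
1/q = 1/5 - 3/16 = 1/80
q = 1/(1/80) = 80

80.0000


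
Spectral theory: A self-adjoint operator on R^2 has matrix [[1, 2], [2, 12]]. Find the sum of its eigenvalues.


For a self-adjoint (symmetric) matrix, the eigenvalues are real.
The sum of eigenvalues equals the trace of the matrix.
trace = 1 + 12 = 13

13


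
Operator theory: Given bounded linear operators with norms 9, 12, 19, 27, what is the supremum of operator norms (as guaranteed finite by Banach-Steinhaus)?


By the Uniform Boundedness Principle, the supremum of norms is finite.
sup_k ||T_k|| = max(9, 12, 19, 27) = 27

27


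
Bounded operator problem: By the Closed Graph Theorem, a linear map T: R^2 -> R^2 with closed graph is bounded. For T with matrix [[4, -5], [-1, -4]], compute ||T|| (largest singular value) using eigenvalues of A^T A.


A^T A = [[17, -16], [-16, 41]]
trace(A^T A) = 58, det(A^T A) = 441
discriminant = 58^2 - 4*441 = 1600
Largest eigenvalue of A^T A = (trace + sqrt(disc))/2 = 49.0000
||T|| = sqrt(49.0000) = 7.0000

7.0000


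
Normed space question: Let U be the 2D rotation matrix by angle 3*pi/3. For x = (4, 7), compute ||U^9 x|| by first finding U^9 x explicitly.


U is a rotation by theta = 3*pi/3
U^9 = rotation by 9*theta = 27*pi/3 = 3*pi/3 (mod 2*pi)
cos(3*pi/3) = -1.0000, sin(3*pi/3) = 0.0000
U^9 x = (-1.0000 * 4 - 0.0000 * 7, 0.0000 * 4 + -1.0000 * 7)
= (-4.0000, -7.0000)
||U^9 x|| = sqrt((-4.0000)^2 + (-7.0000)^2) = sqrt(65.0000) = 8.0623

8.0623


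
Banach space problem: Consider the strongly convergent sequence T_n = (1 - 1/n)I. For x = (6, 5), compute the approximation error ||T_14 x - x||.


T_14 x - x = (1 - 1/14)x - x = -x/14
||x|| = sqrt(61) = 7.8102
||T_14 x - x|| = ||x||/14 = 7.8102/14 = 0.5579

0.5579


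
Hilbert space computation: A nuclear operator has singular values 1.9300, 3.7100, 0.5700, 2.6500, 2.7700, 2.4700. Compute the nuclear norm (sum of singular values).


The nuclear norm is the sum of all singular values.
||T||_1 = 1.9300 + 3.7100 + 0.5700 + 2.6500 + 2.7700 + 2.4700
= 14.1000

14.1000


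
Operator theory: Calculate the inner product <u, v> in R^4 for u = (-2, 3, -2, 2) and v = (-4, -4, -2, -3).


Computing the standard inner product <u, v> = sum u_i * v_i
= -2*-4 + 3*-4 + -2*-2 + 2*-3
= 8 + -12 + 4 + -6
= -6

-6


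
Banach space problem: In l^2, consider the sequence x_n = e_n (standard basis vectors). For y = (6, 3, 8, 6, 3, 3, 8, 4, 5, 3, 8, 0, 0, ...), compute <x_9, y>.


x_9 = e_9 is the standard basis vector with 1 in position 9.
<x_9, y> = y_9 = 5
As n -> infinity, <x_n, y> -> 0, confirming weak convergence of (x_n) to 0.

5


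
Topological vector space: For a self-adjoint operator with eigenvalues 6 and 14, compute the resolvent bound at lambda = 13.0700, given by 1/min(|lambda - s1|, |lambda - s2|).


dist(13.0700, {6, 14}) = min(|13.0700 - 6|, |13.0700 - 14|)
= min(7.0700, 0.9300) = 0.9300
Resolvent bound = 1/0.9300 = 1.0753

1.0753


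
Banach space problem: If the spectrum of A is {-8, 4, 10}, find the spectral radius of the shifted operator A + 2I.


Spectrum of A + 2I = {-6, 6, 12}
Spectral radius = max |lambda| over the shifted spectrum
= max(6, 6, 12) = 12

12


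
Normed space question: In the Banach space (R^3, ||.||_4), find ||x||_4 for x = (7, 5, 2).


The l^4 norm = (sum |x_i|^4)^(1/4)
Sum of 4th powers = 2401 + 625 + 16 = 3042
||x||_4 = (3042)^(1/4) = 7.4266

7.4266


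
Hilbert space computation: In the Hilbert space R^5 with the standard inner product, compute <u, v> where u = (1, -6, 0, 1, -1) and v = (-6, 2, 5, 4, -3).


Computing the standard inner product <u, v> = sum u_i * v_i
= 1*-6 + -6*2 + 0*5 + 1*4 + -1*-3
= -6 + -12 + 0 + 4 + 3
= -11

-11


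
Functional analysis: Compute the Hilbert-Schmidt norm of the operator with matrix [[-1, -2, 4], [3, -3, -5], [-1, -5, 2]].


The Hilbert-Schmidt norm is sqrt(sum of squares of all entries).
Sum of squares = (-1)^2 + (-2)^2 + 4^2 + 3^2 + (-3)^2 + (-5)^2 + (-1)^2 + (-5)^2 + 2^2
= 1 + 4 + 16 + 9 + 9 + 25 + 1 + 25 + 4 = 94
||T||_HS = sqrt(94) = 9.6954

9.6954


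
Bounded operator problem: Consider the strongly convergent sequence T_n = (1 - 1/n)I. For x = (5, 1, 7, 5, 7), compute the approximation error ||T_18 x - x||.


T_18 x - x = (1 - 1/18)x - x = -x/18
||x|| = sqrt(149) = 12.2066
||T_18 x - x|| = ||x||/18 = 12.2066/18 = 0.6781

0.6781


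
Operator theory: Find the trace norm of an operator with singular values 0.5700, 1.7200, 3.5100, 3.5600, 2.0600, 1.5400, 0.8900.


The nuclear norm is the sum of all singular values.
||T||_1 = 0.5700 + 1.7200 + 3.5100 + 3.5600 + 2.0600 + 1.5400 + 0.8900
= 13.8500

13.8500


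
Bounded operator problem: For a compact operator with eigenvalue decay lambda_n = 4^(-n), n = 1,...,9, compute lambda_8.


The eigenvalue formula gives lambda_8 = 1/4^8
= 1/65536
= 1.5259e-05

1.5259e-05


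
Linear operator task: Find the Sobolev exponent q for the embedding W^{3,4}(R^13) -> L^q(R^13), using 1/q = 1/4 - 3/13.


Using the Sobolev embedding formula: 1/q = 1/p - k/n
1/q = 1/4 - 3/13 = 1/52
q = 1/(1/52) = 52

52.0000


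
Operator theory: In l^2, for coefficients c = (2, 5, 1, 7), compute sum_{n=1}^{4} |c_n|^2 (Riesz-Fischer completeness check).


sum |c_n|^2 = 2^2 + 5^2 + 1^2 + 7^2
= 4 + 25 + 1 + 49
= 79

79


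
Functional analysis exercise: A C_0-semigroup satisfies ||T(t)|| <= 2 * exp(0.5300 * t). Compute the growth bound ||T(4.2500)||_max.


||T(4.2500)|| <= 2 * exp(0.5300 * 4.2500)
= 2 * exp(2.2525)
= 2 * 9.5115
= 19.0230

19.0230


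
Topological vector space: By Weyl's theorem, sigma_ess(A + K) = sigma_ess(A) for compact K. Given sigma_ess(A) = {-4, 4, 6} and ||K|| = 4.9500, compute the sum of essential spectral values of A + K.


By Weyl's theorem, the essential spectrum is invariant under compact perturbations.
sigma_ess(A + K) = sigma_ess(A) = {-4, 4, 6}
Sum = -4 + 4 + 6 = 6

6


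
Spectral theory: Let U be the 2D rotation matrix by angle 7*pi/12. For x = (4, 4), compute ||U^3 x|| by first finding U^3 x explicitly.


U is a rotation by theta = 7*pi/12
U^3 = rotation by 3*theta = 21*pi/12
cos(21*pi/12) = 0.7071, sin(21*pi/12) = -0.7071
U^3 x = (0.7071 * 4 - -0.7071 * 4, -0.7071 * 4 + 0.7071 * 4)
= (5.6569, 0.0000)
||U^3 x|| = sqrt(5.6569^2 + 0.0000^2) = sqrt(32.0000) = 5.6569

5.6569


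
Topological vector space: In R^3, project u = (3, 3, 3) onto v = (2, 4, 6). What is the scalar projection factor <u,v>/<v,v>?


Computing <u,v> = 3*2 + 3*4 + 3*6 = 36
Computing <v,v> = 2^2 + 4^2 + 6^2 = 56
Projection coefficient = 36/56 = 0.6429

0.6429


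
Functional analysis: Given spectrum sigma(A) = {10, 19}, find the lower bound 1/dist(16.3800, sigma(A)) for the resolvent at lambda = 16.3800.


dist(16.3800, {10, 19}) = min(|16.3800 - 10|, |16.3800 - 19|)
= min(6.3800, 2.6200) = 2.6200
Resolvent bound = 1/2.6200 = 0.3817

0.3817


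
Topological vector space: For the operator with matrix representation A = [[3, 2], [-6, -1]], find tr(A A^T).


trace(A * A^T) = sum of squares of all entries
= 3^2 + 2^2 + (-6)^2 + (-1)^2
= 9 + 4 + 36 + 1
= 50

50


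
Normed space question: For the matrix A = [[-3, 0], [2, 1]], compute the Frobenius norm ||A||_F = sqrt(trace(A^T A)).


||A||_F^2 = sum a_ij^2
= (-3)^2 + 0^2 + 2^2 + 1^2
= 9 + 0 + 4 + 1 = 14
||A||_F = sqrt(14) = 3.7417

3.7417


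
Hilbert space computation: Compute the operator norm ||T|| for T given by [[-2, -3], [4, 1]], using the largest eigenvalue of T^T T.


A^T A = [[20, 10], [10, 10]]
trace(A^T A) = 30, det(A^T A) = 100
discriminant = 30^2 - 4*100 = 500
Largest eigenvalue of A^T A = (trace + sqrt(disc))/2 = 26.1803
||T|| = sqrt(26.1803) = 5.1167

5.1167


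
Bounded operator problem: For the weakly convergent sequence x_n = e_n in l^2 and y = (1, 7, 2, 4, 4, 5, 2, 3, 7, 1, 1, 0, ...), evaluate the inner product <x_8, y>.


x_8 = e_8 is the standard basis vector with 1 in position 8.
<x_8, y> = y_8 = 3
As n -> infinity, <x_n, y> -> 0, confirming weak convergence of (x_n) to 0.

3


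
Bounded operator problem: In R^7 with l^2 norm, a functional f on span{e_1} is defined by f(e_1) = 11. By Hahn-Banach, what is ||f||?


The norm of f is given by ||f|| = sup_{||x||=1} |f(x)|.
On span{e_1}, ||e_1|| = 1, so ||f|| = |f(e_1)| / ||e_1||
= |11| / 1 = 11.0000

11.0000


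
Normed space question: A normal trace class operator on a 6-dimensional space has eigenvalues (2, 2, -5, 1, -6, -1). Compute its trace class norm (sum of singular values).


For a normal operator, singular values equal |eigenvalues|.
Trace norm = sum |lambda_i| = 2 + 2 + 5 + 1 + 6 + 1
= 17

17


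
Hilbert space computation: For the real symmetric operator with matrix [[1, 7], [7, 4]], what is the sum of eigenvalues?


For a self-adjoint (symmetric) matrix, the eigenvalues are real.
The sum of eigenvalues equals the trace of the matrix.
trace = 1 + 4 = 5

5


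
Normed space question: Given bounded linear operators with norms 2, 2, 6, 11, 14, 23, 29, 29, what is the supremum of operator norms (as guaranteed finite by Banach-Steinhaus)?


By the Uniform Boundedness Principle, the supremum of norms is finite.
sup_k ||T_k|| = max(2, 2, 6, 11, 14, 23, 29, 29) = 29

29
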